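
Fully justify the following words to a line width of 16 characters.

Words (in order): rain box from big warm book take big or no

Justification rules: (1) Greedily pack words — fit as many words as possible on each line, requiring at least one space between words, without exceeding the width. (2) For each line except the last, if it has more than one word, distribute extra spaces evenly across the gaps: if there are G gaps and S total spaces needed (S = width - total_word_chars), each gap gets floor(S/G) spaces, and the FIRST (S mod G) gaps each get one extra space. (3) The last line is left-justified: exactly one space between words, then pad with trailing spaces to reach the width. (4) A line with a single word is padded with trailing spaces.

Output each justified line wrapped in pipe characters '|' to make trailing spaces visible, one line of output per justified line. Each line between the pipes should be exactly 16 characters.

Answer: |rain   box  from|
|big   warm  book|
|take big or no  |

Derivation:
Line 1: ['rain', 'box', 'from'] (min_width=13, slack=3)
Line 2: ['big', 'warm', 'book'] (min_width=13, slack=3)
Line 3: ['take', 'big', 'or', 'no'] (min_width=14, slack=2)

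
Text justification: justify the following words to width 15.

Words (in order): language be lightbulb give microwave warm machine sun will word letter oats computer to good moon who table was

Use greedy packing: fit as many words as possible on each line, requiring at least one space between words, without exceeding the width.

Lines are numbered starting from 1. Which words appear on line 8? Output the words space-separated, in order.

Line 1: ['language', 'be'] (min_width=11, slack=4)
Line 2: ['lightbulb', 'give'] (min_width=14, slack=1)
Line 3: ['microwave', 'warm'] (min_width=14, slack=1)
Line 4: ['machine', 'sun'] (min_width=11, slack=4)
Line 5: ['will', 'word'] (min_width=9, slack=6)
Line 6: ['letter', 'oats'] (min_width=11, slack=4)
Line 7: ['computer', 'to'] (min_width=11, slack=4)
Line 8: ['good', 'moon', 'who'] (min_width=13, slack=2)
Line 9: ['table', 'was'] (min_width=9, slack=6)

Answer: good moon who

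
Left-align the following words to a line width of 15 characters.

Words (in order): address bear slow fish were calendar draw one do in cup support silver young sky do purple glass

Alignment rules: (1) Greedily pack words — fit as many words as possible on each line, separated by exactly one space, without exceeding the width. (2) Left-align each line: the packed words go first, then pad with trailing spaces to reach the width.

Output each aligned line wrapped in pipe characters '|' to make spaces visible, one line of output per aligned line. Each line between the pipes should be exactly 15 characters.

Answer: |address bear   |
|slow fish were |
|calendar draw  |
|one do in cup  |
|support silver |
|young sky do   |
|purple glass   |

Derivation:
Line 1: ['address', 'bear'] (min_width=12, slack=3)
Line 2: ['slow', 'fish', 'were'] (min_width=14, slack=1)
Line 3: ['calendar', 'draw'] (min_width=13, slack=2)
Line 4: ['one', 'do', 'in', 'cup'] (min_width=13, slack=2)
Line 5: ['support', 'silver'] (min_width=14, slack=1)
Line 6: ['young', 'sky', 'do'] (min_width=12, slack=3)
Line 7: ['purple', 'glass'] (min_width=12, slack=3)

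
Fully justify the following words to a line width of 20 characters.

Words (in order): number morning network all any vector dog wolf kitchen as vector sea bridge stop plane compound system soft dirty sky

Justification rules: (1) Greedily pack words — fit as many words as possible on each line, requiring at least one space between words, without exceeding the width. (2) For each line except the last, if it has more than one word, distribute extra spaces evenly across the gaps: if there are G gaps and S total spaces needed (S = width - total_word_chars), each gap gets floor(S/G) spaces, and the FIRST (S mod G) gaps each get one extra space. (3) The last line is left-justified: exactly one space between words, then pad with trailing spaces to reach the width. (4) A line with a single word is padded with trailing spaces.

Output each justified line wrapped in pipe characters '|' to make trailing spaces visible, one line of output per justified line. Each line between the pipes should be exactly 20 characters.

Line 1: ['number', 'morning'] (min_width=14, slack=6)
Line 2: ['network', 'all', 'any'] (min_width=15, slack=5)
Line 3: ['vector', 'dog', 'wolf'] (min_width=15, slack=5)
Line 4: ['kitchen', 'as', 'vector'] (min_width=17, slack=3)
Line 5: ['sea', 'bridge', 'stop'] (min_width=15, slack=5)
Line 6: ['plane', 'compound'] (min_width=14, slack=6)
Line 7: ['system', 'soft', 'dirty'] (min_width=17, slack=3)
Line 8: ['sky'] (min_width=3, slack=17)

Answer: |number       morning|
|network    all   any|
|vector    dog   wolf|
|kitchen   as  vector|
|sea    bridge   stop|
|plane       compound|
|system   soft  dirty|
|sky                 |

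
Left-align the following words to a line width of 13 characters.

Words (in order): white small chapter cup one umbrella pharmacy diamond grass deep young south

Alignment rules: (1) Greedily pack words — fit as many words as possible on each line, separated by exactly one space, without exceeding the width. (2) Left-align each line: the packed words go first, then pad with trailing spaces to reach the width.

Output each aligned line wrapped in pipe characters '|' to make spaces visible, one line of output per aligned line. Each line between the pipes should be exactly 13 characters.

Line 1: ['white', 'small'] (min_width=11, slack=2)
Line 2: ['chapter', 'cup'] (min_width=11, slack=2)
Line 3: ['one', 'umbrella'] (min_width=12, slack=1)
Line 4: ['pharmacy'] (min_width=8, slack=5)
Line 5: ['diamond', 'grass'] (min_width=13, slack=0)
Line 6: ['deep', 'young'] (min_width=10, slack=3)
Line 7: ['south'] (min_width=5, slack=8)

Answer: |white small  |
|chapter cup  |
|one umbrella |
|pharmacy     |
|diamond grass|
|deep young   |
|south        |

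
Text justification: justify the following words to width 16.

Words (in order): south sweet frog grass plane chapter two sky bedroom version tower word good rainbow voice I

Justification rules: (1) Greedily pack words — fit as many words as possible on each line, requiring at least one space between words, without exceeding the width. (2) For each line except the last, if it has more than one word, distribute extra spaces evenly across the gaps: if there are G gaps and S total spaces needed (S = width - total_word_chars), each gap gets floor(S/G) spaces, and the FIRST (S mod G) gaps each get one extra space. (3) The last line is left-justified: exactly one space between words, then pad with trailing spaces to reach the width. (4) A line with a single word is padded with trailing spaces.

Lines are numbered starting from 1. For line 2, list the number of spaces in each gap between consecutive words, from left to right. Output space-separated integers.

Answer: 6

Derivation:
Line 1: ['south', 'sweet', 'frog'] (min_width=16, slack=0)
Line 2: ['grass', 'plane'] (min_width=11, slack=5)
Line 3: ['chapter', 'two', 'sky'] (min_width=15, slack=1)
Line 4: ['bedroom', 'version'] (min_width=15, slack=1)
Line 5: ['tower', 'word', 'good'] (min_width=15, slack=1)
Line 6: ['rainbow', 'voice', 'I'] (min_width=15, slack=1)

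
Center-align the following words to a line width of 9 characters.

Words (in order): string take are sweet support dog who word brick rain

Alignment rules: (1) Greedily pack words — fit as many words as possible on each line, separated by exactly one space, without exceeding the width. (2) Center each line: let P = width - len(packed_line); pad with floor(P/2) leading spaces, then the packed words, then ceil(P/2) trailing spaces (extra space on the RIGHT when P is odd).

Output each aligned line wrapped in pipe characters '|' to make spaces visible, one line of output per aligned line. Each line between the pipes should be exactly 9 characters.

Line 1: ['string'] (min_width=6, slack=3)
Line 2: ['take', 'are'] (min_width=8, slack=1)
Line 3: ['sweet'] (min_width=5, slack=4)
Line 4: ['support'] (min_width=7, slack=2)
Line 5: ['dog', 'who'] (min_width=7, slack=2)
Line 6: ['word'] (min_width=4, slack=5)
Line 7: ['brick'] (min_width=5, slack=4)
Line 8: ['rain'] (min_width=4, slack=5)

Answer: | string  |
|take are |
|  sweet  |
| support |
| dog who |
|  word   |
|  brick  |
|  rain   |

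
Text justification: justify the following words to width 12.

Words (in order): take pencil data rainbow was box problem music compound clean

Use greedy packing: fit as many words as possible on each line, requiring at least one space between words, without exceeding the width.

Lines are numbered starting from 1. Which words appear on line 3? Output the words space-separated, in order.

Answer: was box

Derivation:
Line 1: ['take', 'pencil'] (min_width=11, slack=1)
Line 2: ['data', 'rainbow'] (min_width=12, slack=0)
Line 3: ['was', 'box'] (min_width=7, slack=5)
Line 4: ['problem'] (min_width=7, slack=5)
Line 5: ['music'] (min_width=5, slack=7)
Line 6: ['compound'] (min_width=8, slack=4)
Line 7: ['clean'] (min_width=5, slack=7)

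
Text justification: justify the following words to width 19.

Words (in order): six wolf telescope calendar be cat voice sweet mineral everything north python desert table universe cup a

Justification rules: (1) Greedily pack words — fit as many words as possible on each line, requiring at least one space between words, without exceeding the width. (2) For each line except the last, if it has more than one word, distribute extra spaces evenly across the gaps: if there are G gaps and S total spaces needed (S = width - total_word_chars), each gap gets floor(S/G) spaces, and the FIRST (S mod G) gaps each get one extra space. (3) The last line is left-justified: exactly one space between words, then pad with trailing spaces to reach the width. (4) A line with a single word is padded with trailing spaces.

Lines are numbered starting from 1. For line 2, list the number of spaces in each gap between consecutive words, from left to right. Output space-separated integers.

Answer: 3 3

Derivation:
Line 1: ['six', 'wolf', 'telescope'] (min_width=18, slack=1)
Line 2: ['calendar', 'be', 'cat'] (min_width=15, slack=4)
Line 3: ['voice', 'sweet', 'mineral'] (min_width=19, slack=0)
Line 4: ['everything', 'north'] (min_width=16, slack=3)
Line 5: ['python', 'desert', 'table'] (min_width=19, slack=0)
Line 6: ['universe', 'cup', 'a'] (min_width=14, slack=5)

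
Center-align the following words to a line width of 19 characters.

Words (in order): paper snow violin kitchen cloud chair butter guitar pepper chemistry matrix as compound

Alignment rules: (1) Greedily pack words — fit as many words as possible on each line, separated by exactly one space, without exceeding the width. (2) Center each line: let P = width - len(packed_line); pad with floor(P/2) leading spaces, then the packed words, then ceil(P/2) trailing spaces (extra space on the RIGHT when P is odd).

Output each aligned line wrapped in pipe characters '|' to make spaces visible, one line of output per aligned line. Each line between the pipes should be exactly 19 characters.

Line 1: ['paper', 'snow', 'violin'] (min_width=17, slack=2)
Line 2: ['kitchen', 'cloud', 'chair'] (min_width=19, slack=0)
Line 3: ['butter', 'guitar'] (min_width=13, slack=6)
Line 4: ['pepper', 'chemistry'] (min_width=16, slack=3)
Line 5: ['matrix', 'as', 'compound'] (min_width=18, slack=1)

Answer: | paper snow violin |
|kitchen cloud chair|
|   butter guitar   |
| pepper chemistry  |
|matrix as compound |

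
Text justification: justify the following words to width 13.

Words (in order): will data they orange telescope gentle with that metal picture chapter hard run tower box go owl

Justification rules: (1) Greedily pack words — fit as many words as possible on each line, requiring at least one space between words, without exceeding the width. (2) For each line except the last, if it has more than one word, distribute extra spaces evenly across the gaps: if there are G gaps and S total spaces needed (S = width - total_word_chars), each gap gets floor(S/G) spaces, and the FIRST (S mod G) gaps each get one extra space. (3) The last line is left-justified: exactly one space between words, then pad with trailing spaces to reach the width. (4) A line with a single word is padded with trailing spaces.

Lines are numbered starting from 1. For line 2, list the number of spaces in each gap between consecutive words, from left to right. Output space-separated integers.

Answer: 3

Derivation:
Line 1: ['will', 'data'] (min_width=9, slack=4)
Line 2: ['they', 'orange'] (min_width=11, slack=2)
Line 3: ['telescope'] (min_width=9, slack=4)
Line 4: ['gentle', 'with'] (min_width=11, slack=2)
Line 5: ['that', 'metal'] (min_width=10, slack=3)
Line 6: ['picture'] (min_width=7, slack=6)
Line 7: ['chapter', 'hard'] (min_width=12, slack=1)
Line 8: ['run', 'tower', 'box'] (min_width=13, slack=0)
Line 9: ['go', 'owl'] (min_width=6, slack=7)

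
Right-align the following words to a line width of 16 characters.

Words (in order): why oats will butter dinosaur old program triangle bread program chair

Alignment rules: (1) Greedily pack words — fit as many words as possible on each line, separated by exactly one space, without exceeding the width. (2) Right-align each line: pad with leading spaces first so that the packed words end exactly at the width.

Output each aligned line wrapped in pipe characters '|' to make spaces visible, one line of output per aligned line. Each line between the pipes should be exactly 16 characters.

Line 1: ['why', 'oats', 'will'] (min_width=13, slack=3)
Line 2: ['butter', 'dinosaur'] (min_width=15, slack=1)
Line 3: ['old', 'program'] (min_width=11, slack=5)
Line 4: ['triangle', 'bread'] (min_width=14, slack=2)
Line 5: ['program', 'chair'] (min_width=13, slack=3)

Answer: |   why oats will|
| butter dinosaur|
|     old program|
|  triangle bread|
|   program chair|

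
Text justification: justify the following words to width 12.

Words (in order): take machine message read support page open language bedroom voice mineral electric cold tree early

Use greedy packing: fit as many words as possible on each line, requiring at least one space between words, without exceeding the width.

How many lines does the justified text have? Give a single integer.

Answer: 11

Derivation:
Line 1: ['take', 'machine'] (min_width=12, slack=0)
Line 2: ['message', 'read'] (min_width=12, slack=0)
Line 3: ['support', 'page'] (min_width=12, slack=0)
Line 4: ['open'] (min_width=4, slack=8)
Line 5: ['language'] (min_width=8, slack=4)
Line 6: ['bedroom'] (min_width=7, slack=5)
Line 7: ['voice'] (min_width=5, slack=7)
Line 8: ['mineral'] (min_width=7, slack=5)
Line 9: ['electric'] (min_width=8, slack=4)
Line 10: ['cold', 'tree'] (min_width=9, slack=3)
Line 11: ['early'] (min_width=5, slack=7)
Total lines: 11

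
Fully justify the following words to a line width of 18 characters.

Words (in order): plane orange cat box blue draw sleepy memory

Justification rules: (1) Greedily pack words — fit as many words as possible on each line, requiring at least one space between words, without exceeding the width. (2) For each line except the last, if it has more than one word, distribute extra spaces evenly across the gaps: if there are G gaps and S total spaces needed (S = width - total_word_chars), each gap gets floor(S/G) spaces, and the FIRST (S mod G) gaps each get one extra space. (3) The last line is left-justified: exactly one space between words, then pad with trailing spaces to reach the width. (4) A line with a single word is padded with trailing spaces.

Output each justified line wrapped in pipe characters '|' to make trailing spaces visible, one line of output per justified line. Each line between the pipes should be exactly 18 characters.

Line 1: ['plane', 'orange', 'cat'] (min_width=16, slack=2)
Line 2: ['box', 'blue', 'draw'] (min_width=13, slack=5)
Line 3: ['sleepy', 'memory'] (min_width=13, slack=5)

Answer: |plane  orange  cat|
|box    blue   draw|
|sleepy memory     |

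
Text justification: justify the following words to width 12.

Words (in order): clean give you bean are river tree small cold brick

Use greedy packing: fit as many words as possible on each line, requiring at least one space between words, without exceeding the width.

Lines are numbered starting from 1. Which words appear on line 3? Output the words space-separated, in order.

Answer: river tree

Derivation:
Line 1: ['clean', 'give'] (min_width=10, slack=2)
Line 2: ['you', 'bean', 'are'] (min_width=12, slack=0)
Line 3: ['river', 'tree'] (min_width=10, slack=2)
Line 4: ['small', 'cold'] (min_width=10, slack=2)
Line 5: ['brick'] (min_width=5, slack=7)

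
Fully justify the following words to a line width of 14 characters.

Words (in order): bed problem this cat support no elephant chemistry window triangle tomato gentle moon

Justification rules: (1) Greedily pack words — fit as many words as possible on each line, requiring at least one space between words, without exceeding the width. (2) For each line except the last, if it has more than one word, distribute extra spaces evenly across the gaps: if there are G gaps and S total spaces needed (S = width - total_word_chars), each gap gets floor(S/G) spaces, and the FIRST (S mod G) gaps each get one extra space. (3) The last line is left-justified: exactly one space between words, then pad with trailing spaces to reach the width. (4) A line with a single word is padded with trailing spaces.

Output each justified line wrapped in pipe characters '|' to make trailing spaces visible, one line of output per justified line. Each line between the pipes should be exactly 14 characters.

Answer: |bed    problem|
|this       cat|
|support     no|
|elephant      |
|chemistry     |
|window        |
|triangle      |
|tomato  gentle|
|moon          |

Derivation:
Line 1: ['bed', 'problem'] (min_width=11, slack=3)
Line 2: ['this', 'cat'] (min_width=8, slack=6)
Line 3: ['support', 'no'] (min_width=10, slack=4)
Line 4: ['elephant'] (min_width=8, slack=6)
Line 5: ['chemistry'] (min_width=9, slack=5)
Line 6: ['window'] (min_width=6, slack=8)
Line 7: ['triangle'] (min_width=8, slack=6)
Line 8: ['tomato', 'gentle'] (min_width=13, slack=1)
Line 9: ['moon'] (min_width=4, slack=10)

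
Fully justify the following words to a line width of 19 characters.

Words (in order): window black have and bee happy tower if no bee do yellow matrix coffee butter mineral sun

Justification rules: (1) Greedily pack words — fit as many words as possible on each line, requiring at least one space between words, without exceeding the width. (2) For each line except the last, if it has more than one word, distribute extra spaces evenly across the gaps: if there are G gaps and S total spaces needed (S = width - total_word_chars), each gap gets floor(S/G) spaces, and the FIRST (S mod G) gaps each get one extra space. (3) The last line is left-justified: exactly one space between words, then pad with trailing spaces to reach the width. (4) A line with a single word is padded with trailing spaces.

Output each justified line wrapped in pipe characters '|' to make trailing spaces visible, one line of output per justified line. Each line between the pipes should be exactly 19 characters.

Line 1: ['window', 'black', 'have'] (min_width=17, slack=2)
Line 2: ['and', 'bee', 'happy', 'tower'] (min_width=19, slack=0)
Line 3: ['if', 'no', 'bee', 'do', 'yellow'] (min_width=19, slack=0)
Line 4: ['matrix', 'coffee'] (min_width=13, slack=6)
Line 5: ['butter', 'mineral', 'sun'] (min_width=18, slack=1)

Answer: |window  black  have|
|and bee happy tower|
|if no bee do yellow|
|matrix       coffee|
|butter mineral sun |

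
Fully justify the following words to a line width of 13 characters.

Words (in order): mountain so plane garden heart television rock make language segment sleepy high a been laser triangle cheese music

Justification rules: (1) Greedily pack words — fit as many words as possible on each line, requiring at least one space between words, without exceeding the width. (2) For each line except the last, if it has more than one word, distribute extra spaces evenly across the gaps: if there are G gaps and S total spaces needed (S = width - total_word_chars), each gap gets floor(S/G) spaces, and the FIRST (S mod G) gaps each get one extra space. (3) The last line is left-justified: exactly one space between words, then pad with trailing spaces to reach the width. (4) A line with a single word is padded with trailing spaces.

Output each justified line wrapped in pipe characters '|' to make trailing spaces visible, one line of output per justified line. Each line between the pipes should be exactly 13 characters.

Answer: |mountain   so|
|plane  garden|
|heart        |
|television   |
|rock     make|
|language     |
|segment      |
|sleepy high a|
|been    laser|
|triangle     |
|cheese music |

Derivation:
Line 1: ['mountain', 'so'] (min_width=11, slack=2)
Line 2: ['plane', 'garden'] (min_width=12, slack=1)
Line 3: ['heart'] (min_width=5, slack=8)
Line 4: ['television'] (min_width=10, slack=3)
Line 5: ['rock', 'make'] (min_width=9, slack=4)
Line 6: ['language'] (min_width=8, slack=5)
Line 7: ['segment'] (min_width=7, slack=6)
Line 8: ['sleepy', 'high', 'a'] (min_width=13, slack=0)
Line 9: ['been', 'laser'] (min_width=10, slack=3)
Line 10: ['triangle'] (min_width=8, slack=5)
Line 11: ['cheese', 'music'] (min_width=12, slack=1)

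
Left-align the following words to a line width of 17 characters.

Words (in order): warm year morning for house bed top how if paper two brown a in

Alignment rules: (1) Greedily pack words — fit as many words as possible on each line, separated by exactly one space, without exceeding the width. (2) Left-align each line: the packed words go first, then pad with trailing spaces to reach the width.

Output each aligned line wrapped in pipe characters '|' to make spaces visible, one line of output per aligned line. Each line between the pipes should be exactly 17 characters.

Line 1: ['warm', 'year', 'morning'] (min_width=17, slack=0)
Line 2: ['for', 'house', 'bed', 'top'] (min_width=17, slack=0)
Line 3: ['how', 'if', 'paper', 'two'] (min_width=16, slack=1)
Line 4: ['brown', 'a', 'in'] (min_width=10, slack=7)

Answer: |warm year morning|
|for house bed top|
|how if paper two |
|brown a in       |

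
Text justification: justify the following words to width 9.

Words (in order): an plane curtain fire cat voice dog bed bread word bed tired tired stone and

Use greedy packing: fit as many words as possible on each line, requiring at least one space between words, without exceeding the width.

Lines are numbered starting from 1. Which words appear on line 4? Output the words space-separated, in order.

Answer: voice dog

Derivation:
Line 1: ['an', 'plane'] (min_width=8, slack=1)
Line 2: ['curtain'] (min_width=7, slack=2)
Line 3: ['fire', 'cat'] (min_width=8, slack=1)
Line 4: ['voice', 'dog'] (min_width=9, slack=0)
Line 5: ['bed', 'bread'] (min_width=9, slack=0)
Line 6: ['word', 'bed'] (min_width=8, slack=1)
Line 7: ['tired'] (min_width=5, slack=4)
Line 8: ['tired'] (min_width=5, slack=4)
Line 9: ['stone', 'and'] (min_width=9, slack=0)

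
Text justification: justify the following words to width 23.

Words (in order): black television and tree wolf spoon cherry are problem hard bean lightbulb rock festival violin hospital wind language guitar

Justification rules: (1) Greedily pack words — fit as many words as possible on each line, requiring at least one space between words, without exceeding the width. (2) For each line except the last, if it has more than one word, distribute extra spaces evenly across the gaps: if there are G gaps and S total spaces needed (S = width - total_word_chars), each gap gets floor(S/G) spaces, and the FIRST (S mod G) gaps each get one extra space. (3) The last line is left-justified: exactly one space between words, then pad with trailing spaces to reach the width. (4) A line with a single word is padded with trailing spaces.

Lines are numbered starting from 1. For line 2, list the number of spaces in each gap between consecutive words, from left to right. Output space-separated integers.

Line 1: ['black', 'television', 'and'] (min_width=20, slack=3)
Line 2: ['tree', 'wolf', 'spoon', 'cherry'] (min_width=22, slack=1)
Line 3: ['are', 'problem', 'hard', 'bean'] (min_width=21, slack=2)
Line 4: ['lightbulb', 'rock', 'festival'] (min_width=23, slack=0)
Line 5: ['violin', 'hospital', 'wind'] (min_width=20, slack=3)
Line 6: ['language', 'guitar'] (min_width=15, slack=8)

Answer: 2 1 1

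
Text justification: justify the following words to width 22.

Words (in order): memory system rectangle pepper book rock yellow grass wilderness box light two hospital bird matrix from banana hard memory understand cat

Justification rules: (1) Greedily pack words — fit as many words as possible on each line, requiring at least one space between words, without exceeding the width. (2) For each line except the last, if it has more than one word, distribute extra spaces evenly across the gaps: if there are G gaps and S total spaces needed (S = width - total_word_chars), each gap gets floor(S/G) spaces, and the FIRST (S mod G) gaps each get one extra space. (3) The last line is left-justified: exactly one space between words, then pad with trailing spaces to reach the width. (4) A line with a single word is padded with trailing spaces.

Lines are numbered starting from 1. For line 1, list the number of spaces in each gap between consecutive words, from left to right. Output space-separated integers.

Line 1: ['memory', 'system'] (min_width=13, slack=9)
Line 2: ['rectangle', 'pepper', 'book'] (min_width=21, slack=1)
Line 3: ['rock', 'yellow', 'grass'] (min_width=17, slack=5)
Line 4: ['wilderness', 'box', 'light'] (min_width=20, slack=2)
Line 5: ['two', 'hospital', 'bird'] (min_width=17, slack=5)
Line 6: ['matrix', 'from', 'banana'] (min_width=18, slack=4)
Line 7: ['hard', 'memory', 'understand'] (min_width=22, slack=0)
Line 8: ['cat'] (min_width=3, slack=19)

Answer: 10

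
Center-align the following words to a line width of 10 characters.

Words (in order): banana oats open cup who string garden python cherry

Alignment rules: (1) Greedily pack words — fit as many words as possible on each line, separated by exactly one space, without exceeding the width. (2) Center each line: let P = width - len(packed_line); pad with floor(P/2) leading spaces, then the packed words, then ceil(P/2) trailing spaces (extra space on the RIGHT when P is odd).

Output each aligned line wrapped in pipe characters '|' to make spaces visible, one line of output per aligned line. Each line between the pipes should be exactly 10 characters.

Line 1: ['banana'] (min_width=6, slack=4)
Line 2: ['oats', 'open'] (min_width=9, slack=1)
Line 3: ['cup', 'who'] (min_width=7, slack=3)
Line 4: ['string'] (min_width=6, slack=4)
Line 5: ['garden'] (min_width=6, slack=4)
Line 6: ['python'] (min_width=6, slack=4)
Line 7: ['cherry'] (min_width=6, slack=4)

Answer: |  banana  |
|oats open |
| cup who  |
|  string  |
|  garden  |
|  python  |
|  cherry  |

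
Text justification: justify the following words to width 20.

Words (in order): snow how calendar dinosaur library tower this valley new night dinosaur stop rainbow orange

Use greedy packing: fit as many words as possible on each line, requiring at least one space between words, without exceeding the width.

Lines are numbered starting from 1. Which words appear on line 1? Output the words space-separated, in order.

Line 1: ['snow', 'how', 'calendar'] (min_width=17, slack=3)
Line 2: ['dinosaur', 'library'] (min_width=16, slack=4)
Line 3: ['tower', 'this', 'valley'] (min_width=17, slack=3)
Line 4: ['new', 'night', 'dinosaur'] (min_width=18, slack=2)
Line 5: ['stop', 'rainbow', 'orange'] (min_width=19, slack=1)

Answer: snow how calendar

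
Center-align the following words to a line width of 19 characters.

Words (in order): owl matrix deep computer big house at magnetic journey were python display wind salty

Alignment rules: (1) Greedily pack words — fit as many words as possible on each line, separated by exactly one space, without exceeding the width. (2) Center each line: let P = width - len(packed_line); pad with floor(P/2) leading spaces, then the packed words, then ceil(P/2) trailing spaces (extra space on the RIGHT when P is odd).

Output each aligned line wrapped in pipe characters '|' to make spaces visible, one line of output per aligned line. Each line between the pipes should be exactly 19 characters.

Line 1: ['owl', 'matrix', 'deep'] (min_width=15, slack=4)
Line 2: ['computer', 'big', 'house'] (min_width=18, slack=1)
Line 3: ['at', 'magnetic', 'journey'] (min_width=19, slack=0)
Line 4: ['were', 'python', 'display'] (min_width=19, slack=0)
Line 5: ['wind', 'salty'] (min_width=10, slack=9)

Answer: |  owl matrix deep  |
|computer big house |
|at magnetic journey|
|were python display|
|    wind salty     |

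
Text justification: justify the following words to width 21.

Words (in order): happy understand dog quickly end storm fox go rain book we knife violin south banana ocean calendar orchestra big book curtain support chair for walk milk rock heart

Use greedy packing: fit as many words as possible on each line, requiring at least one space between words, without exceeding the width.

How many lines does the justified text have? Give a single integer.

Line 1: ['happy', 'understand', 'dog'] (min_width=20, slack=1)
Line 2: ['quickly', 'end', 'storm', 'fox'] (min_width=21, slack=0)
Line 3: ['go', 'rain', 'book', 'we', 'knife'] (min_width=21, slack=0)
Line 4: ['violin', 'south', 'banana'] (min_width=19, slack=2)
Line 5: ['ocean', 'calendar'] (min_width=14, slack=7)
Line 6: ['orchestra', 'big', 'book'] (min_width=18, slack=3)
Line 7: ['curtain', 'support', 'chair'] (min_width=21, slack=0)
Line 8: ['for', 'walk', 'milk', 'rock'] (min_width=18, slack=3)
Line 9: ['heart'] (min_width=5, slack=16)
Total lines: 9

Answer: 9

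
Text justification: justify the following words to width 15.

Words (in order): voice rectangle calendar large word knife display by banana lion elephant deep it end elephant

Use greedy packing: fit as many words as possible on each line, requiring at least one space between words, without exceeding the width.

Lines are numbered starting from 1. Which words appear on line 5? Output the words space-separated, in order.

Line 1: ['voice', 'rectangle'] (min_width=15, slack=0)
Line 2: ['calendar', 'large'] (min_width=14, slack=1)
Line 3: ['word', 'knife'] (min_width=10, slack=5)
Line 4: ['display', 'by'] (min_width=10, slack=5)
Line 5: ['banana', 'lion'] (min_width=11, slack=4)
Line 6: ['elephant', 'deep'] (min_width=13, slack=2)
Line 7: ['it', 'end', 'elephant'] (min_width=15, slack=0)

Answer: banana lion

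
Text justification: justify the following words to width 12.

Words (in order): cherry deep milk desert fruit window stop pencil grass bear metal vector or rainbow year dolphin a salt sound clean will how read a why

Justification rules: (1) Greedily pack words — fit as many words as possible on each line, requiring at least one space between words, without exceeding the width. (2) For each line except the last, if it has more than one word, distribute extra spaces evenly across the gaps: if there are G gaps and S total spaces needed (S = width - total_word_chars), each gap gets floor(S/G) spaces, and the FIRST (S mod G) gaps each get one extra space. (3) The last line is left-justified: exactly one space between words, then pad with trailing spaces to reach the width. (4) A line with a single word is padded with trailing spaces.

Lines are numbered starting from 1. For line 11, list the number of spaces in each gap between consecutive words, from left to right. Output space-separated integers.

Line 1: ['cherry', 'deep'] (min_width=11, slack=1)
Line 2: ['milk', 'desert'] (min_width=11, slack=1)
Line 3: ['fruit', 'window'] (min_width=12, slack=0)
Line 4: ['stop', 'pencil'] (min_width=11, slack=1)
Line 5: ['grass', 'bear'] (min_width=10, slack=2)
Line 6: ['metal', 'vector'] (min_width=12, slack=0)
Line 7: ['or', 'rainbow'] (min_width=10, slack=2)
Line 8: ['year', 'dolphin'] (min_width=12, slack=0)
Line 9: ['a', 'salt', 'sound'] (min_width=12, slack=0)
Line 10: ['clean', 'will'] (min_width=10, slack=2)
Line 11: ['how', 'read', 'a'] (min_width=10, slack=2)
Line 12: ['why'] (min_width=3, slack=9)

Answer: 2 2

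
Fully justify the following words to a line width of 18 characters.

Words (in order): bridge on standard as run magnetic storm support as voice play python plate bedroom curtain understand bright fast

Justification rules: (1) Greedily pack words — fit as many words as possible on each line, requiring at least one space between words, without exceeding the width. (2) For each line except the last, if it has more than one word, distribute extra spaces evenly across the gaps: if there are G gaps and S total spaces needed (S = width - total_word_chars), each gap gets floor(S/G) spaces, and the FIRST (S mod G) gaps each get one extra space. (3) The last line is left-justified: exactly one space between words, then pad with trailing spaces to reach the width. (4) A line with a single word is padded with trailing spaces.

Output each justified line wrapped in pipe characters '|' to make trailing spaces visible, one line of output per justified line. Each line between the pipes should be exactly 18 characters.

Line 1: ['bridge', 'on', 'standard'] (min_width=18, slack=0)
Line 2: ['as', 'run', 'magnetic'] (min_width=15, slack=3)
Line 3: ['storm', 'support', 'as'] (min_width=16, slack=2)
Line 4: ['voice', 'play', 'python'] (min_width=17, slack=1)
Line 5: ['plate', 'bedroom'] (min_width=13, slack=5)
Line 6: ['curtain', 'understand'] (min_width=18, slack=0)
Line 7: ['bright', 'fast'] (min_width=11, slack=7)

Answer: |bridge on standard|
|as   run  magnetic|
|storm  support  as|
|voice  play python|
|plate      bedroom|
|curtain understand|
|bright fast       |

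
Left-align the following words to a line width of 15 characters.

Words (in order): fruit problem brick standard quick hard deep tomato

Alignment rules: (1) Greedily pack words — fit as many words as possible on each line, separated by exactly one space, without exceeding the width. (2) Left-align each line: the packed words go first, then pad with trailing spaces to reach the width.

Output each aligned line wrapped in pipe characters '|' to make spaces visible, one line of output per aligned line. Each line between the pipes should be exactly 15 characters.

Answer: |fruit problem  |
|brick standard |
|quick hard deep|
|tomato         |

Derivation:
Line 1: ['fruit', 'problem'] (min_width=13, slack=2)
Line 2: ['brick', 'standard'] (min_width=14, slack=1)
Line 3: ['quick', 'hard', 'deep'] (min_width=15, slack=0)
Line 4: ['tomato'] (min_width=6, slack=9)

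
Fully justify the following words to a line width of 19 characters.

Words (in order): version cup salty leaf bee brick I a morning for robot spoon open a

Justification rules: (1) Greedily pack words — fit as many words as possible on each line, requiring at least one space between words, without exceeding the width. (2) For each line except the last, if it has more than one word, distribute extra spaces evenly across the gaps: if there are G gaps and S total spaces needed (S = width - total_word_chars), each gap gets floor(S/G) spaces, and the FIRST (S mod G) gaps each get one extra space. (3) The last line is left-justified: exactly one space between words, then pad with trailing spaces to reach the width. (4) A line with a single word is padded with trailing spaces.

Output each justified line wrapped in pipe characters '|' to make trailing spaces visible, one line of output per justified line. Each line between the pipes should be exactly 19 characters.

Answer: |version  cup  salty|
|leaf  bee brick I a|
|morning  for  robot|
|spoon open a       |

Derivation:
Line 1: ['version', 'cup', 'salty'] (min_width=17, slack=2)
Line 2: ['leaf', 'bee', 'brick', 'I', 'a'] (min_width=18, slack=1)
Line 3: ['morning', 'for', 'robot'] (min_width=17, slack=2)
Line 4: ['spoon', 'open', 'a'] (min_width=12, slack=7)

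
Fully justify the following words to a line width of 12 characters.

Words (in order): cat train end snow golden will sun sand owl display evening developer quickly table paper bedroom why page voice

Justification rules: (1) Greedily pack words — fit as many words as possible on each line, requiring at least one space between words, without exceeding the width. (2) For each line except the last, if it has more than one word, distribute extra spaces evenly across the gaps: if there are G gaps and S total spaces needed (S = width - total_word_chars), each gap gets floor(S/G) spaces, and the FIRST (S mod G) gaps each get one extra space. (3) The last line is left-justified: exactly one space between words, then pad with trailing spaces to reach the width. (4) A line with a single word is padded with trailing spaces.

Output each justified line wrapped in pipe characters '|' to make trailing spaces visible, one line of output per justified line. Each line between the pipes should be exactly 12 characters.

Line 1: ['cat', 'train'] (min_width=9, slack=3)
Line 2: ['end', 'snow'] (min_width=8, slack=4)
Line 3: ['golden', 'will'] (min_width=11, slack=1)
Line 4: ['sun', 'sand', 'owl'] (min_width=12, slack=0)
Line 5: ['display'] (min_width=7, slack=5)
Line 6: ['evening'] (min_width=7, slack=5)
Line 7: ['developer'] (min_width=9, slack=3)
Line 8: ['quickly'] (min_width=7, slack=5)
Line 9: ['table', 'paper'] (min_width=11, slack=1)
Line 10: ['bedroom', 'why'] (min_width=11, slack=1)
Line 11: ['page', 'voice'] (min_width=10, slack=2)

Answer: |cat    train|
|end     snow|
|golden  will|
|sun sand owl|
|display     |
|evening     |
|developer   |
|quickly     |
|table  paper|
|bedroom  why|
|page voice  |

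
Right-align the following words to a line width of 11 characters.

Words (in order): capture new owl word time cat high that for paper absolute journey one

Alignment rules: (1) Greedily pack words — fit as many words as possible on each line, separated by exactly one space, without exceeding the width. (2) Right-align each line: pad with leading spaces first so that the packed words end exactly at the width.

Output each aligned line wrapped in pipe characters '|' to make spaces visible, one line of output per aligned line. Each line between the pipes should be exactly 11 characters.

Line 1: ['capture', 'new'] (min_width=11, slack=0)
Line 2: ['owl', 'word'] (min_width=8, slack=3)
Line 3: ['time', 'cat'] (min_width=8, slack=3)
Line 4: ['high', 'that'] (min_width=9, slack=2)
Line 5: ['for', 'paper'] (min_width=9, slack=2)
Line 6: ['absolute'] (min_width=8, slack=3)
Line 7: ['journey', 'one'] (min_width=11, slack=0)

Answer: |capture new|
|   owl word|
|   time cat|
|  high that|
|  for paper|
|   absolute|
|journey one|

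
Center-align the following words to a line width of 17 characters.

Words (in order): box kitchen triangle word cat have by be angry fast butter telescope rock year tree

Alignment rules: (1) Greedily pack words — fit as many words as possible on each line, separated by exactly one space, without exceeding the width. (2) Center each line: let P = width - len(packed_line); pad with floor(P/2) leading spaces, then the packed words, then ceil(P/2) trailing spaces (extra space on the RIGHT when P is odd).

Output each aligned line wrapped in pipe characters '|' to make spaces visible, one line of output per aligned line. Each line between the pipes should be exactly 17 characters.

Answer: |   box kitchen   |
|triangle word cat|
|have by be angry |
|   fast butter   |
| telescope rock  |
|    year tree    |

Derivation:
Line 1: ['box', 'kitchen'] (min_width=11, slack=6)
Line 2: ['triangle', 'word', 'cat'] (min_width=17, slack=0)
Line 3: ['have', 'by', 'be', 'angry'] (min_width=16, slack=1)
Line 4: ['fast', 'butter'] (min_width=11, slack=6)
Line 5: ['telescope', 'rock'] (min_width=14, slack=3)
Line 6: ['year', 'tree'] (min_width=9, slack=8)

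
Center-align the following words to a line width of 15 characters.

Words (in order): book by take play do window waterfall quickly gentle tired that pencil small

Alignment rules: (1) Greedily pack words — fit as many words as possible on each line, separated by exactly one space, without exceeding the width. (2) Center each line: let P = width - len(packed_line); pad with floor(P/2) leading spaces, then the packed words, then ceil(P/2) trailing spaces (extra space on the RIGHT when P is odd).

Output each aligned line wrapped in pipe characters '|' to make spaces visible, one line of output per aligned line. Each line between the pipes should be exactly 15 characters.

Answer: | book by take  |
|play do window |
|   waterfall   |
|quickly gentle |
|  tired that   |
| pencil small  |

Derivation:
Line 1: ['book', 'by', 'take'] (min_width=12, slack=3)
Line 2: ['play', 'do', 'window'] (min_width=14, slack=1)
Line 3: ['waterfall'] (min_width=9, slack=6)
Line 4: ['quickly', 'gentle'] (min_width=14, slack=1)
Line 5: ['tired', 'that'] (min_width=10, slack=5)
Line 6: ['pencil', 'small'] (min_width=12, slack=3)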